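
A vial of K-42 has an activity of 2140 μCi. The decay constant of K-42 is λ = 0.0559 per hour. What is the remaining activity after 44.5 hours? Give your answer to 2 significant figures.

t½ = ln 2 / λ = 0.69315 / 0.0559 ≈ 12.4 hours.
Number of half-lives: n = 44.5/12.4 ≈ 3.5888.
Remaining = 2140 × (1/2)^3.5888 = 2140 × 0.083113 ≈ 177.86 μCi.

180 μCi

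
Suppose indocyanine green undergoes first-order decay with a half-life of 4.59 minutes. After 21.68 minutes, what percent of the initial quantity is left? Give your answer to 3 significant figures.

n = 21.68/4.59 ≈ 4.7233 half-lives.
Fraction remaining = (1/2)^4.7233 ≈ 0.037857, i.e. 3.7857%.

3.79%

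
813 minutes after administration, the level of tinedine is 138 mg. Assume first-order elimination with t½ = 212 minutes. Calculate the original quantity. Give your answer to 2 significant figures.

2000 mg

Number of half-lives elapsed: n = 813/212 ≈ 3.8349.
A₀ = A × 2^n = 138 × 2^3.8349 = 138 × 14.27 ≈ 1969.2 mg.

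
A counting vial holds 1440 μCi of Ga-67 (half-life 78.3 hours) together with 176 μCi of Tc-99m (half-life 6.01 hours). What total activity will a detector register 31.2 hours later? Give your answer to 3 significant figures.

1100 μCi

Ga-67: 1440 × (1/2)^(31.2/78.3) = 1440 × (1/2)^0.39847 ≈ 1092.5 μCi.
Tc-99m: 176 × (1/2)^(31.2/6.01) = 176 × (1/2)^5.1913 ≈ 4.8168 μCi.
Total = 1092.5 + 4.8168 ≈ 1097.3 μCi.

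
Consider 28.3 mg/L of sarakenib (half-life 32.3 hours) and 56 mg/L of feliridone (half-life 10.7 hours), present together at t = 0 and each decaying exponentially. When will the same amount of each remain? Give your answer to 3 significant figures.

15.8 hours

Set 28.3·(1/2)^(t/32.3) = 56·(1/2)^(t/10.7).
Taking log₂: log₂(28.3/56) = t·(1/32.3 − 1/10.7).
log₂(0.50536) = -0.98462; 1/32.3 − 1/10.7 = -0.062498.
t = -0.98462 / -0.062498 ≈ 15.754 hours.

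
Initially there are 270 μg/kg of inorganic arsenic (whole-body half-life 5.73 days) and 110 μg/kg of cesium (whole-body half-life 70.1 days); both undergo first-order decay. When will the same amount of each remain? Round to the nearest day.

8 days

Set 270·(1/2)^(t/5.73) = 110·(1/2)^(t/70.1).
Taking log₂: log₂(270/110) = t·(1/5.73 − 1/70.1).
log₂(2.4545) = 1.2955; 1/5.73 − 1/70.1 = 0.16025.
t = 1.2955 / 0.16025 ≈ 8.0837 days.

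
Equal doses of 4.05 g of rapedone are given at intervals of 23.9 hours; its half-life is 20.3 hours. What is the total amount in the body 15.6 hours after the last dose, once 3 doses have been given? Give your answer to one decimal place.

The 3 doses were given 63.4, 39.5, 15.6 hours ago.
Total = 4.05·(1/2)^(63.4/20.3) + 4.05·(1/2)^(39.5/20.3) + 4.05·(1/2)^(15.6/20.3)
      = 0.46483 + 1.0513 + 2.3775 ≈ 3.8936 g.

3.9 g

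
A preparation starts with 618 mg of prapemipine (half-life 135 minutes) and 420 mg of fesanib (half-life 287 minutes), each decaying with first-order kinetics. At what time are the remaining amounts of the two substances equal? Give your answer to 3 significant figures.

Set 618·(1/2)^(t/135) = 420·(1/2)^(t/287).
Taking log₂: log₂(618/420) = t·(1/135 − 1/287).
log₂(1.4714) = 0.55722; 1/135 − 1/287 = 0.0039231.
t = 0.55722 / 0.0039231 ≈ 142.04 minutes.

142 minutes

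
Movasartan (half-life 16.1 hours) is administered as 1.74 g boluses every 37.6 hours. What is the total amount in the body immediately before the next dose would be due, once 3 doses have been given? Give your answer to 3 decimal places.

The 3 doses were given 112.8, 75.2, 37.6 hours ago.
Total = 1.74·(1/2)^(112.8/16.1) + 1.74·(1/2)^(75.2/16.1) + 1.74·(1/2)^(37.6/16.1)
      = 0.013535 + 0.068312 + 0.34476 ≈ 0.42661 g.

0.427 g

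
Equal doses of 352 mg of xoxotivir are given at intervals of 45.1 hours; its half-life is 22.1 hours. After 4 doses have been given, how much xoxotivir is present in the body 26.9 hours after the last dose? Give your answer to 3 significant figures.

199 mg

The 4 doses were given 162.2, 117.1, 72, 26.9 hours ago.
Total = 352·(1/2)^(162.2/22.1) + 352·(1/2)^(117.1/22.1) + 352·(1/2)^(72/22.1) + 352·(1/2)^(26.9/22.1)
      = 2.1736 + 8.9432 + 36.797 + 151.4 ≈ 199.32 mg.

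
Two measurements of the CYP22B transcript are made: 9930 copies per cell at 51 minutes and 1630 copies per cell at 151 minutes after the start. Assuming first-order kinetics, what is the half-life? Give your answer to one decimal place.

38.4 minutes

Over Δt = 151 − 51 = 100 minutes, the level fell by a factor of 9930/1630 ≈ 6.092.
n = log₂(6.092) ≈ 2.6069 half-lives, so t½ = 100/2.6069 ≈ 38.359 minutes.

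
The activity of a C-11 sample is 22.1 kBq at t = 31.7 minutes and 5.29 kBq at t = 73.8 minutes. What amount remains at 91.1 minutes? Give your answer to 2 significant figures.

Over Δt = 73.8 − 31.7 = 42.1 minutes, the level fell by a factor of 22.1/5.29 ≈ 4.1777.
n = log₂(4.1777) ≈ 2.0627 half-lives, so t½ = 42.1/2.0627 ≈ 20.41 minutes.
From t = 73.8 to t = 91.1: 5.29 × (1/2)^((91.1−73.8)/20.41) ≈ 2.9397 kBq.

2.9 kBq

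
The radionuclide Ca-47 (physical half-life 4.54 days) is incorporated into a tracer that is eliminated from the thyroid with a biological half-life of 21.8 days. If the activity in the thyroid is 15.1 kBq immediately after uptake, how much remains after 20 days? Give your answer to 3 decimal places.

1/t_eff = 1/t_phys + 1/t_biol = 1/4.54 + 1/21.8 = 0.26614 per day.
t_eff = 4.54 × 21.8 / (4.54 + 21.8) ≈ 3.7575 days.
Remaining = 15.1 × (1/2)^(20/3.7575) = 15.1 × (1/2)^5.3227 ≈ 0.37729 kBq.

0.377 kBq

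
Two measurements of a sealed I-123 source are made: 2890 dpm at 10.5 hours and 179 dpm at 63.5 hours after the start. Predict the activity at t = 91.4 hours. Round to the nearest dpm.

Over Δt = 63.5 − 10.5 = 53 hours, the level fell by a factor of 2890/179 ≈ 16.145.
n = log₂(16.145) ≈ 4.013 half-lives, so t½ = 53/4.013 ≈ 13.207 hours.
From t = 63.5 to t = 91.4: 179 × (1/2)^((91.4−63.5)/13.207) ≈ 41.392 dpm.

41 dpm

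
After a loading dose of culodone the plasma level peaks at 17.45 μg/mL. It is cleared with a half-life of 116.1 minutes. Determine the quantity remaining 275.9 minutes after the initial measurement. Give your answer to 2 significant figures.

3.4 μg/mL

Number of half-lives: n = 275.9/116.1 ≈ 2.3764.
Remaining = 17.45 × (1/2)^2.3764 = 17.45 × 0.19259 ≈ 3.3607 μg/mL.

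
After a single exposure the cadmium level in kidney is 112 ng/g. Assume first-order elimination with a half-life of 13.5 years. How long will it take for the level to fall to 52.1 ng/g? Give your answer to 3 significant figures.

14.9 years

Fraction remaining = 52.1/112 ≈ 0.46518.
n = log₂(112/52.1) = ln(2.1497)/ln 2 ≈ 1.1041 half-lives.
t = n × t½ = 1.1041 × 13.5 ≈ 14.906 years.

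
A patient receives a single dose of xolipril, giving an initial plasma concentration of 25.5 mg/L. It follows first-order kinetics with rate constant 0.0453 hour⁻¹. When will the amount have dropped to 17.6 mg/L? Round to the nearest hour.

8 hours

t½ = ln 2 / k = 0.69315 / 0.0453 ≈ 15.301 hours.
Fraction remaining = 17.6/25.5 ≈ 0.6902.
n = log₂(25.5/17.6) = ln(1.4489)/ln 2 ≈ 0.53492 half-lives.
t = n × t½ = 0.53492 × 15.301 ≈ 8.185 hours.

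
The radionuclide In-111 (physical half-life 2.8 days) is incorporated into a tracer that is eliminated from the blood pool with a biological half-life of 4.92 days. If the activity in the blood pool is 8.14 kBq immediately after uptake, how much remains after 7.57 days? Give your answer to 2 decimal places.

0.43 kBq

1/t_eff = 1/t_phys + 1/t_biol = 1/2.8 + 1/4.92 = 0.56039 per day.
t_eff = 2.8 × 4.92 / (2.8 + 4.92) ≈ 1.7845 days.
Remaining = 8.14 × (1/2)^(7.57/1.7845) = 8.14 × (1/2)^4.2422 ≈ 0.43013 kBq.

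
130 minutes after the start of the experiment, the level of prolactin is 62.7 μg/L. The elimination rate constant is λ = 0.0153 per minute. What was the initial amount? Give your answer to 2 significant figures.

t½ = ln 2 / λ = 0.69315 / 0.0153 ≈ 45.304 minutes.
Number of half-lives elapsed: n = 130/45.304 ≈ 2.8695.
A₀ = A × 2^n = 62.7 × 2^2.8695 = 62.7 × 7.3082 ≈ 458.23 μg/L.

460 μg/L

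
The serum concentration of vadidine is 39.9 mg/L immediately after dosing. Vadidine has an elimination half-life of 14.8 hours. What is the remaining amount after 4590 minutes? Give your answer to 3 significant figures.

Convert the elapsed time: 4590 minutes = 76.5 hours.
Number of half-lives: n = 76.5/14.8 ≈ 5.1689.
Remaining = 39.9 × (1/2)^5.1689 = 39.9 × 0.027797 ≈ 1.1091 mg/L.

1.11 mg/L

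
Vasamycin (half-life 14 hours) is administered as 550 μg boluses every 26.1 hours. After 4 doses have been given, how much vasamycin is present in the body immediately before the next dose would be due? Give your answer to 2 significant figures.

210 μg

The 4 doses were given 104.4, 78.3, 52.2, 26.1 hours ago.
Total = 550·(1/2)^(104.4/14) + 550·(1/2)^(78.3/14) + 550·(1/2)^(52.2/14) + 550·(1/2)^(26.1/14)
      = 3.13 + 11.396 + 41.491 + 151.06 ≈ 207.08 μg.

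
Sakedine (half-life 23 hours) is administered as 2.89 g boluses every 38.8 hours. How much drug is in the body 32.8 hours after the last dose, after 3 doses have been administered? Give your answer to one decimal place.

The 3 doses were given 110.4, 71.6, 32.8 hours ago.
Total = 2.89·(1/2)^(110.4/23) + 2.89·(1/2)^(71.6/23) + 2.89·(1/2)^(32.8/23)
      = 0.10374 + 0.33402 + 1.0755 ≈ 1.5132 g.

1.5 g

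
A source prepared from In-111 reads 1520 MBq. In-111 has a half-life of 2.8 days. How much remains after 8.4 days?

190 MBq

Elapsed time is 3 half-lives (8.4/2.8).
Each half-life halves the amount: 1520 × (1/2)^3 = 1520/8 = 190 MBq.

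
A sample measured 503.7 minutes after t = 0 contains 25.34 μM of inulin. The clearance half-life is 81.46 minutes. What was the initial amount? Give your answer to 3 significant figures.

1840 μM

Number of half-lives elapsed: n = 503.7/81.46 ≈ 6.1834.
A₀ = A × 2^n = 25.34 × 2^6.1834 = 25.34 × 72.676 ≈ 1841.6 μM.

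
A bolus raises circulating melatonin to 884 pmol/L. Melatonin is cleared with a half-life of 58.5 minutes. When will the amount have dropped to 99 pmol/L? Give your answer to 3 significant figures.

185 minutes

Fraction remaining = 99/884 ≈ 0.11199.
n = log₂(884/99) = ln(8.9293)/ln 2 ≈ 3.1585 half-lives.
t = n × t½ = 3.1585 × 58.5 ≈ 184.77 minutes.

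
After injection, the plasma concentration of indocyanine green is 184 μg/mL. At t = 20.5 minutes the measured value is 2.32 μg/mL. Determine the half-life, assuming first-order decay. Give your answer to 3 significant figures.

3.25 minutes

A/A₀ = 2.32/184 ≈ 0.012609.
n = log₂(79.31) ≈ 6.3094 half-lives elapsed in 20.5 minutes.
t½ = 20.5/6.3094 ≈ 3.2491 minutes.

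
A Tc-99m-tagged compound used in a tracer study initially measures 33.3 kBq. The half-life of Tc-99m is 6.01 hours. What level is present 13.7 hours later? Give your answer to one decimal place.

6.9 kBq

Number of half-lives: n = 13.7/6.01 ≈ 2.2795.
Remaining = 33.3 × (1/2)^2.2795 = 33.3 × 0.20596 ≈ 6.8586 kBq.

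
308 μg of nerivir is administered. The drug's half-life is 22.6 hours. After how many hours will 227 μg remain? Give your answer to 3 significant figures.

9.95 hours

Fraction remaining = 227/308 ≈ 0.73701.
n = log₂(308/227) = ln(1.3568)/ln 2 ≈ 0.44024 half-lives.
t = n × t½ = 0.44024 × 22.6 ≈ 9.9494 hours.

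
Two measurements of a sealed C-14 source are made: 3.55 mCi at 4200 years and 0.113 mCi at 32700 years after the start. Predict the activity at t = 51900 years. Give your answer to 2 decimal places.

Over Δt = 32700 − 4200 = 28500 years, the level fell by a factor of 3.55/0.113 ≈ 31.416.
n = log₂(31.416) ≈ 4.9734 half-lives, so t½ = 28500/4.9734 ≈ 5730.5 years.
From t = 32700 to t = 51900: 0.113 × (1/2)^((51900−32700)/5730.5) ≈ 0.011078 mCi.

0.01 mCi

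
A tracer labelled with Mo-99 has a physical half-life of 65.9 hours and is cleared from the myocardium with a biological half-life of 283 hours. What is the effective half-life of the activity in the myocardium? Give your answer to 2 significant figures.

53 hours

1/t_eff = 1/t_phys + 1/t_biol = 1/65.9 + 1/283 = 0.018708 per hour.
t_eff = 65.9 × 283 / (65.9 + 283) ≈ 53.453 hours.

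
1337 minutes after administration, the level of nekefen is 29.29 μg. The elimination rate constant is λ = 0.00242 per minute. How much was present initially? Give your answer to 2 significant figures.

740 μg

t½ = ln 2 / λ = 0.69315 / 0.00242 ≈ 286.42 minutes.
Number of half-lives elapsed: n = 1337/286.42 ≈ 4.6679.
A₀ = A × 2^n = 29.29 × 2^4.6679 = 29.29 × 25.42 ≈ 744.55 μg.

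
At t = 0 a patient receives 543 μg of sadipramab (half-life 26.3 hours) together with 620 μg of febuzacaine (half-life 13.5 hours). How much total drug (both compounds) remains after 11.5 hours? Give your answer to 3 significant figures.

745 μg

sadipramab: 543 × (1/2)^(11.5/26.3) = 543 × (1/2)^0.43726 ≈ 401.02 μg.
febuzacaine: 620 × (1/2)^(11.5/13.5) = 620 × (1/2)^0.85185 ≈ 343.53 μg.
Total = 401.02 + 343.53 ≈ 744.55 μg.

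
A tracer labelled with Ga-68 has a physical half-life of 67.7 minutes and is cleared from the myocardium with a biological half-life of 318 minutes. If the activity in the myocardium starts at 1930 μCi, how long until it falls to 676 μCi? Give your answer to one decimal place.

84.5 minutes

1/t_eff = 1/t_phys + 1/t_biol = 1/67.7 + 1/318 = 0.017916 per minute.
t_eff = 67.7 × 318 / (67.7 + 318) ≈ 55.817 minutes.
n = log₂(1930/676) ≈ 1.5135; t = 1.5135 × 55.817 ≈ 84.479 minutes.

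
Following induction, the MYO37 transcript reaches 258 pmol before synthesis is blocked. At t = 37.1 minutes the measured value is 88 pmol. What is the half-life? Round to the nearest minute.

A/A₀ = 88/258 ≈ 0.34109.
n = log₂(2.9318) ≈ 1.5518 half-lives elapsed in 37.1 minutes.
t½ = 37.1/1.5518 ≈ 23.908 minutes.

24 minutes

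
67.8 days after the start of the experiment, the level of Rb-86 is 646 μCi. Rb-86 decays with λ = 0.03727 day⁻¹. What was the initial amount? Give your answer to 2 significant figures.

t½ = ln 2 / λ = 0.69315 / 0.03727 ≈ 18.598 days.
Number of half-lives elapsed: n = 67.8/18.598 ≈ 3.6456.
A₀ = A × 2^n = 646 × 2^3.6456 = 646 × 12.515 ≈ 8084.5 μCi.

8100 μCi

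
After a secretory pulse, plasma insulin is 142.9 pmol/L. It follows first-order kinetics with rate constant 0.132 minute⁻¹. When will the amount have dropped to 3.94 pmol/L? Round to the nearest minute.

t½ = ln 2 / k = 0.69315 / 0.132 ≈ 5.2511 minutes.
Fraction remaining = 3.94/142.9 ≈ 0.027572.
n = log₂(142.9/3.94) = ln(36.269)/ln 2 ≈ 5.1807 half-lives.
t = n × t½ = 5.1807 × 5.2511 ≈ 27.204 minutes.

27 minutes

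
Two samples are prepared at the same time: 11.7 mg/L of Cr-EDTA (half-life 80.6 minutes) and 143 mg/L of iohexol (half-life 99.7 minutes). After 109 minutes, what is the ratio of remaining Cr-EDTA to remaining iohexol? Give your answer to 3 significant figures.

Cr-EDTA: 11.7 × (1/2)^(109/80.6) = 11.7 × (1/2)^1.3524 ≈ 4.5823 mg/L.
iohexol: 143 × (1/2)^(109/99.7) = 143 × (1/2)^1.0933 ≈ 67.023 mg/L.
Ratio ≈ 4.5823 / 67.023 ≈ 0.068369.

0.0684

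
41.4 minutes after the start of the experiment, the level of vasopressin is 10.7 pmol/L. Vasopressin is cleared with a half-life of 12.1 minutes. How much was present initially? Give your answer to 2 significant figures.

Number of half-lives elapsed: n = 41.4/12.1 ≈ 3.4215.
A₀ = A × 2^n = 10.7 × 2^3.4215 = 10.7 × 10.714 ≈ 114.64 pmol/L.

110 pmol/L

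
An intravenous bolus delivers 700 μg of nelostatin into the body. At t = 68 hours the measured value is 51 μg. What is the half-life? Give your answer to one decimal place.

18.0 hours

A/A₀ = 51/700 ≈ 0.072857.
n = log₂(13.725) ≈ 3.7788 half-lives elapsed in 68 hours.
t½ = 68/3.7788 ≈ 17.995 hours.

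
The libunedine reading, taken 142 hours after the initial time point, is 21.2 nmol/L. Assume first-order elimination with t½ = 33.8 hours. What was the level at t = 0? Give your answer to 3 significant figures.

390 nmol/L

Number of half-lives elapsed: n = 142/33.8 ≈ 4.2012.
A₀ = A × 2^n = 21.2 × 2^4.2012 = 21.2 × 18.394 ≈ 389.96 nmol/L.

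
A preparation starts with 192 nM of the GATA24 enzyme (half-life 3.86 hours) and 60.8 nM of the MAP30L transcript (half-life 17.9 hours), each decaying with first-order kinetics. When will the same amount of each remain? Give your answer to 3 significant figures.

Set 192·(1/2)^(t/3.86) = 60.8·(1/2)^(t/17.9).
Taking log₂: log₂(192/60.8) = t·(1/3.86 − 1/17.9).
log₂(3.1579) = 1.659; 1/3.86 − 1/17.9 = 0.2032.
t = 1.659 / 0.2032 ≈ 8.1641 hours.

8.16 hours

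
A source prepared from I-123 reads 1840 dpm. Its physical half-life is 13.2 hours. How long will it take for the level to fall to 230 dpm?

230/1840 = 1/8, so 3 half-lives have elapsed.
t = 3 × 13.2 = 39.6 hours.

39.6 hours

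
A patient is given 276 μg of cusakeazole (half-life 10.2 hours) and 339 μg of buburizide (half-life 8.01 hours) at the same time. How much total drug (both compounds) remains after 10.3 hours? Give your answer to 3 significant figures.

276 μg

cusakeazole: 276 × (1/2)^(10.3/10.2) = 276 × (1/2)^1.0098 ≈ 137.07 μg.
buburizide: 339 × (1/2)^(10.3/8.01) = 339 × (1/2)^1.2859 ≈ 139.03 μg.
Total = 137.07 + 139.03 ≈ 276.1 μg.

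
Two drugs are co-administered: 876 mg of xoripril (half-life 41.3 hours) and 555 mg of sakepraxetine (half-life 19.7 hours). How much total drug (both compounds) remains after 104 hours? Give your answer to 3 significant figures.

xoripril: 876 × (1/2)^(104/41.3) = 876 × (1/2)^2.5182 ≈ 152.92 mg.
sakepraxetine: 555 × (1/2)^(104/19.7) = 555 × (1/2)^5.2792 ≈ 14.292 mg.
Total = 152.92 + 14.292 ≈ 167.21 mg.

167 mg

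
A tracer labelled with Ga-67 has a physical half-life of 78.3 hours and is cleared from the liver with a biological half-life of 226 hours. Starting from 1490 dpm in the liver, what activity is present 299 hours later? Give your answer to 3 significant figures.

1/t_eff = 1/t_phys + 1/t_biol = 1/78.3 + 1/226 = 0.017196 per hour.
t_eff = 78.3 × 226 / (78.3 + 226) ≈ 58.152 hours.
Remaining = 1490 × (1/2)^(299/58.152) = 1490 × (1/2)^5.1417 ≈ 42.208 dpm.

42.2 dpm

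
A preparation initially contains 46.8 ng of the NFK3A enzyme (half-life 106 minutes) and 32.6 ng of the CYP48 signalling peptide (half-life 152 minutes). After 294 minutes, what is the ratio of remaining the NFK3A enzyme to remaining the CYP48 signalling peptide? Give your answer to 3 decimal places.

NFK3A enzyme: 46.8 × (1/2)^(294/106) = 46.8 × (1/2)^2.7736 ≈ 6.8441 ng.
CYP48 signalling peptide: 32.6 × (1/2)^(294/152) = 32.6 × (1/2)^1.9342 ≈ 8.5303 ng.
Ratio ≈ 6.8441 / 8.5303 ≈ 0.80233.

0.802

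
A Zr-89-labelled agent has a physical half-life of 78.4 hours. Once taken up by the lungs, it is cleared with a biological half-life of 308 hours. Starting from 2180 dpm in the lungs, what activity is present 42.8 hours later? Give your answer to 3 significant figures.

1360 dpm

1/t_eff = 1/t_phys + 1/t_biol = 1/78.4 + 1/308 = 0.016002 per hour.
t_eff = 78.4 × 308 / (78.4 + 308) ≈ 62.493 hours.
Remaining = 2180 × (1/2)^(42.8/62.493) = 2180 × (1/2)^0.68488 ≈ 1356.1 dpm.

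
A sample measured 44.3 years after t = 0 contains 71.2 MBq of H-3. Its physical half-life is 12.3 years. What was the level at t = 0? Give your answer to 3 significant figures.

864 MBq

Number of half-lives elapsed: n = 44.3/12.3 ≈ 3.6016.
A₀ = A × 2^n = 71.2 × 2^3.6016 = 71.2 × 12.139 ≈ 864.33 MBq.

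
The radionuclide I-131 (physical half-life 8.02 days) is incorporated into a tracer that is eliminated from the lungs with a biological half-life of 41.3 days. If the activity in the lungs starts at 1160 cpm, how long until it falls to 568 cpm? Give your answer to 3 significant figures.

1/t_eff = 1/t_phys + 1/t_biol = 1/8.02 + 1/41.3 = 0.1489 per day.
t_eff = 8.02 × 41.3 / (8.02 + 41.3) ≈ 6.7159 days.
n = log₂(1160/568) ≈ 1.0302; t = 1.0302 × 6.7159 ≈ 6.9184 days.

6.92 days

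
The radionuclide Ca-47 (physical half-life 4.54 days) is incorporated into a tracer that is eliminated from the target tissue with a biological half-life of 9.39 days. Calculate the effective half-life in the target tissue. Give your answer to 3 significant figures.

3.06 days

1/t_eff = 1/t_phys + 1/t_biol = 1/4.54 + 1/9.39 = 0.32676 per day.
t_eff = 4.54 × 9.39 / (4.54 + 9.39) ≈ 3.0603 days.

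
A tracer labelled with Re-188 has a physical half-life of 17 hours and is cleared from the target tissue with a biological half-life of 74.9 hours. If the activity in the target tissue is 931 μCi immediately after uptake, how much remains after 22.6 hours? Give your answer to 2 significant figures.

300 μCi

1/t_eff = 1/t_phys + 1/t_biol = 1/17 + 1/74.9 = 0.072175 per hour.
t_eff = 17 × 74.9 / (17 + 74.9) ≈ 13.855 hours.
Remaining = 931 × (1/2)^(22.6/13.855) = 931 × (1/2)^1.6311 ≈ 300.56 μCi.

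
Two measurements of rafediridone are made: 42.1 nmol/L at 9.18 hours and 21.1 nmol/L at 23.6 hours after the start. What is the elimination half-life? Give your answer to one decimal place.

14.5 hours

Over Δt = 23.6 − 9.18 = 14.42 hours, the level fell by a factor of 42.1/21.1 ≈ 1.9953.
n = log₂(1.9953) ≈ 0.99658 half-lives, so t½ = 14.42/0.99658 ≈ 14.47 hours.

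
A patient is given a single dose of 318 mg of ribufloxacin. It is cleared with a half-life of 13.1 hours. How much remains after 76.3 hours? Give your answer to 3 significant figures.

Number of half-lives: n = 76.3/13.1 ≈ 5.8244.
Remaining = 318 × (1/2)^5.8244 = 318 × 0.017647 ≈ 5.6118 mg.

5.61 mg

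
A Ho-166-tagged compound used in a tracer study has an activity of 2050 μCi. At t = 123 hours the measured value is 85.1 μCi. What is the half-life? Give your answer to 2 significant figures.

27 hours

A/A₀ = 85.1/2050 ≈ 0.041512.
n = log₂(24.089) ≈ 4.5903 half-lives elapsed in 123 hours.
t½ = 123/4.5903 ≈ 26.796 hours.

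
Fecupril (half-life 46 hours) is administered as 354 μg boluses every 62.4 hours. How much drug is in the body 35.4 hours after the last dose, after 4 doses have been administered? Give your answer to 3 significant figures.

The 4 doses were given 222.6, 160.2, 97.8, 35.4 hours ago.
Total = 354·(1/2)^(222.6/46) + 354·(1/2)^(160.2/46) + 354·(1/2)^(97.8/46) + 354·(1/2)^(35.4/46)
      = 12.367 + 31.669 + 81.094 + 207.65 ≈ 332.78 μg.

333 μg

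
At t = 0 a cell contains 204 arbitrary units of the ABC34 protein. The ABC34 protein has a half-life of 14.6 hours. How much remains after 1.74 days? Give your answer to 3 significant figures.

28.1 arbitrary units

Convert the elapsed time: 1.74 days = 41.76 hours.
Number of half-lives: n = 41.76/14.6 ≈ 2.8603.
Remaining = 204 × (1/2)^2.8603 = 204 × 0.13771 ≈ 28.093 arbitrary units.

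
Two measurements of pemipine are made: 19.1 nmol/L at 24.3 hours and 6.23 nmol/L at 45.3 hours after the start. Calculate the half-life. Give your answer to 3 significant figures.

13.0 hours

Over Δt = 45.3 − 24.3 = 21 hours, the level fell by a factor of 19.1/6.23 ≈ 3.0658.
n = log₂(3.0658) ≈ 1.6163 half-lives, so t½ = 21/1.6163 ≈ 12.993 hours.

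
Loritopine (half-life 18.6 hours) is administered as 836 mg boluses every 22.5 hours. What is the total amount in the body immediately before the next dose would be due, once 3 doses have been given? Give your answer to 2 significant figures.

The 3 doses were given 67.5, 45, 22.5 hours ago.
Total = 836·(1/2)^(67.5/18.6) + 836·(1/2)^(45/18.6) + 836·(1/2)^(22.5/18.6)
      = 67.571 + 156.28 + 361.46 ≈ 585.31 mg.

590 mg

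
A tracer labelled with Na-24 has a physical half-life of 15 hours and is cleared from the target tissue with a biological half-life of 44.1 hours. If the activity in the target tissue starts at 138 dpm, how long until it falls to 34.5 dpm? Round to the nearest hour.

1/t_eff = 1/t_phys + 1/t_biol = 1/15 + 1/44.1 = 0.089342 per hour.
t_eff = 15 × 44.1 / (15 + 44.1) ≈ 11.193 hours.
n = log₂(138/34.5) ≈ 2; t = 2 × 11.193 ≈ 22.386 hours.

22 hours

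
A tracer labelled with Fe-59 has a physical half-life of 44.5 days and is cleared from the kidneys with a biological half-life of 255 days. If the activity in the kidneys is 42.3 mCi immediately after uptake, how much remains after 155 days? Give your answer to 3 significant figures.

1/t_eff = 1/t_phys + 1/t_biol = 1/44.5 + 1/255 = 0.026393 per day.
t_eff = 44.5 × 255 / (44.5 + 255) ≈ 37.888 days.
Remaining = 42.3 × (1/2)^(155/37.888) = 42.3 × (1/2)^4.091 ≈ 2.4822 mCi.

2.48 mCi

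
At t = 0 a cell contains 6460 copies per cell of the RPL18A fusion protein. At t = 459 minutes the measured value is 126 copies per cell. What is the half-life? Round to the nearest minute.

A/A₀ = 126/6460 ≈ 0.019505.
n = log₂(51.27) ≈ 5.68 half-lives elapsed in 459 minutes.
t½ = 459/5.68 ≈ 80.809 minutes.

81 minutes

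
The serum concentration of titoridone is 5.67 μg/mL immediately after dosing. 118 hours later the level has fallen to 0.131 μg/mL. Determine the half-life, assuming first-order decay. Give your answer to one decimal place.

A/A₀ = 0.131/5.67 ≈ 0.023104.
n = log₂(43.282) ≈ 5.4357 half-lives elapsed in 118 hours.
t½ = 118/5.4357 ≈ 21.708 hours.

21.7 hours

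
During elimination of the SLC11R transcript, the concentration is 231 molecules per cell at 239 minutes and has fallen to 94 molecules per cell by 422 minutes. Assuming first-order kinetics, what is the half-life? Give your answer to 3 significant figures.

141 minutes

Over Δt = 422 − 239 = 183 minutes, the level fell by a factor of 231/94 ≈ 2.4574.
n = log₂(2.4574) ≈ 1.2972 half-lives, so t½ = 183/1.2972 ≈ 141.08 minutes.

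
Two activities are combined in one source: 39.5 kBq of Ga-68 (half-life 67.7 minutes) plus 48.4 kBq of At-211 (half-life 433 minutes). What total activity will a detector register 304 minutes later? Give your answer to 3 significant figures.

31.5 kBq

Ga-68: 39.5 × (1/2)^(304/67.7) = 39.5 × (1/2)^4.4904 ≈ 1.7573 kBq.
At-211: 48.4 × (1/2)^(304/433) = 48.4 × (1/2)^0.70208 ≈ 29.751 kBq.
Total = 1.7573 + 29.751 ≈ 31.508 kBq.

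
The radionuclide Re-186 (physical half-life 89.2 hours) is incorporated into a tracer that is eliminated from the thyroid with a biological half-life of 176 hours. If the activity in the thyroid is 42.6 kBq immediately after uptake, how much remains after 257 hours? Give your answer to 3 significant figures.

2.10 kBq

1/t_eff = 1/t_phys + 1/t_biol = 1/89.2 + 1/176 = 0.016893 per hour.
t_eff = 89.2 × 176 / (89.2 + 176) ≈ 59.198 hours.
Remaining = 42.6 × (1/2)^(257/59.198) = 42.6 × (1/2)^4.3414 ≈ 2.1015 kBq.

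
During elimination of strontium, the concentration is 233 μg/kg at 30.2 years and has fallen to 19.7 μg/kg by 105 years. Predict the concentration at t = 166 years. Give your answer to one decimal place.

2.6 μg/kg

Over Δt = 105 − 30.2 = 74.8 years, the level fell by a factor of 233/19.7 ≈ 11.827.
n = log₂(11.827) ≈ 3.5641 half-lives, so t½ = 74.8/3.5641 ≈ 20.987 years.
From t = 105 to t = 166: 19.7 × (1/2)^((166−105)/20.987) ≈ 2.6273 μg/kg.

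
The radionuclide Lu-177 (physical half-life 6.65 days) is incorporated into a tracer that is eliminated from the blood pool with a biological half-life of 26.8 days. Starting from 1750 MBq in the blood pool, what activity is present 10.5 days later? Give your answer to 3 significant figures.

446 MBq

1/t_eff = 1/t_phys + 1/t_biol = 1/6.65 + 1/26.8 = 0.18769 per day.
t_eff = 6.65 × 26.8 / (6.65 + 26.8) ≈ 5.328 days.
Remaining = 1750 × (1/2)^(10.5/5.328) = 1750 × (1/2)^1.9707 ≈ 446.46 MBq.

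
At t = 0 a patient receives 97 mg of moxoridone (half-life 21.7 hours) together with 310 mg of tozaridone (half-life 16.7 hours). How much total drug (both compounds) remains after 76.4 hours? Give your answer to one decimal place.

moxoridone: 97 × (1/2)^(76.4/21.7) = 97 × (1/2)^3.5207 ≈ 8.4513 mg.
tozaridone: 310 × (1/2)^(76.4/16.7) = 310 × (1/2)^4.5749 ≈ 13.008 mg.
Total = 8.4513 + 13.008 ≈ 21.459 mg.

21.5 mg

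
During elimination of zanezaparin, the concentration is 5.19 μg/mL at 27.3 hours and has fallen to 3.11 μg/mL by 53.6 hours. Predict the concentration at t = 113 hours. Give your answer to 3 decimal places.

0.978 μg/mL

Over Δt = 53.6 − 27.3 = 26.3 hours, the level fell by a factor of 5.19/3.11 ≈ 1.6688.
n = log₂(1.6688) ≈ 0.73882 half-lives, so t½ = 26.3/0.73882 ≈ 35.597 hours.
From t = 53.6 to t = 113: 3.11 × (1/2)^((113−53.6)/35.597) ≈ 0.97823 μg/mL.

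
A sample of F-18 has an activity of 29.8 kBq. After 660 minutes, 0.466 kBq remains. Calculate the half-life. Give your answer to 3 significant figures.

A/A₀ = 0.466/29.8 ≈ 0.015638.
n = log₂(63.948) ≈ 5.9988 half-lives elapsed in 660 minutes.
t½ = 660/5.9988 ≈ 110.02 minutes.

110 minutes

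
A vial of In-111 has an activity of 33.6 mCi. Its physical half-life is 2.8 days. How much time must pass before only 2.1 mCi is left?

2.1/33.6 = 1/16, so 4 half-lives have elapsed.
t = 4 × 2.8 = 11.2 days.

11.2 days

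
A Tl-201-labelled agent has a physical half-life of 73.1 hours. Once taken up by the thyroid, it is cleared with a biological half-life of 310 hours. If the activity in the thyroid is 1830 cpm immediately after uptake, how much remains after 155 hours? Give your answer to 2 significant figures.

1/t_eff = 1/t_phys + 1/t_biol = 1/73.1 + 1/310 = 0.016906 per hour.
t_eff = 73.1 × 310 / (73.1 + 310) ≈ 59.152 hours.
Remaining = 1830 × (1/2)^(155/59.152) = 1830 × (1/2)^2.6204 ≈ 297.6 cpm.

300 cpm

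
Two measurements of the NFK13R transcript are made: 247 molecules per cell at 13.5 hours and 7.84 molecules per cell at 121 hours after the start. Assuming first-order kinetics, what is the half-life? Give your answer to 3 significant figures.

Over Δt = 121 − 13.5 = 107.5 hours, the level fell by a factor of 247/7.84 ≈ 31.505.
n = log₂(31.505) ≈ 4.9775 half-lives, so t½ = 107.5/4.9775 ≈ 21.597 hours.

21.6 hours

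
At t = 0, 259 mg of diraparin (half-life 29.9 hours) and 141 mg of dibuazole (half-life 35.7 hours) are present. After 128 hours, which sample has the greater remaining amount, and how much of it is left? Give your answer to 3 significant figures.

diraparin, 13.3 mg

diraparin: 259 × (1/2)^4.2809 ≈ 13.323 mg.
dibuazole: 141 × (1/2)^3.5854 ≈ 11.746 mg.
Diraparin has more remaining, at ≈ 13.323 mg.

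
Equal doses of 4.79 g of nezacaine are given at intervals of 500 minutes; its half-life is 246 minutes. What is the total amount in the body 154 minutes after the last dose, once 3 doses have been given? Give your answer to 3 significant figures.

The 3 doses were given 1154, 654, 154 minutes ago.
Total = 4.79·(1/2)^(1154/246) + 4.79·(1/2)^(654/246) + 4.79·(1/2)^(154/246)
      = 0.18543 + 0.75864 + 3.1037 ≈ 4.0478 g.

4.05 g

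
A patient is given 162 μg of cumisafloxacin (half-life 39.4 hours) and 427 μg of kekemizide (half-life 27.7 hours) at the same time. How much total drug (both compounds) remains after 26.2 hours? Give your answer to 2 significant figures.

320 μg

cumisafloxacin: 162 × (1/2)^(26.2/39.4) = 162 × (1/2)^0.66497 ≈ 102.17 μg.
kekemizide: 427 × (1/2)^(26.2/27.7) = 427 × (1/2)^0.94585 ≈ 221.67 μg.
Total = 102.17 + 221.67 ≈ 323.84 μg.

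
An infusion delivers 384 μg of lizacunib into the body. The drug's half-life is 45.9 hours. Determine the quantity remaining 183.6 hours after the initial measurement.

Elapsed time is 4 half-lives (183.6/45.9).
Each half-life halves the amount: 384 × (1/2)^4 = 384/16 = 24 μg.

24 μg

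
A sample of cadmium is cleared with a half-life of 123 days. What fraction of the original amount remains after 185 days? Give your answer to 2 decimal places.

0.35

n = 185/123 ≈ 1.5041 half-lives.
Fraction remaining = (1/2)^1.5041 ≈ 0.35256.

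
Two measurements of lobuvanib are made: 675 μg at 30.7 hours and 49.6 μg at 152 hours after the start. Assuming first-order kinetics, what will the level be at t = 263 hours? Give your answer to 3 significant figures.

4.55 μg

Over Δt = 152 − 30.7 = 121.3 hours, the level fell by a factor of 675/49.6 ≈ 13.609.
n = log₂(13.609) ≈ 3.7665 half-lives, so t½ = 121.3/3.7665 ≈ 32.205 hours.
From t = 152 to t = 263: 49.6 × (1/2)^((263−152)/32.205) ≈ 4.5492 μg.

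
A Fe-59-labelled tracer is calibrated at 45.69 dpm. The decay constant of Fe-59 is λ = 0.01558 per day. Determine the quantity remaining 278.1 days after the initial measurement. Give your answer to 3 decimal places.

0.600 dpm

t½ = ln 2 / λ = 0.69315 / 0.01558 ≈ 44.49 days.
Number of half-lives: n = 278.1/44.49 ≈ 6.2509.
Remaining = 45.69 × (1/2)^6.2509 = 45.69 × 0.013131 ≈ 0.59994 dpm.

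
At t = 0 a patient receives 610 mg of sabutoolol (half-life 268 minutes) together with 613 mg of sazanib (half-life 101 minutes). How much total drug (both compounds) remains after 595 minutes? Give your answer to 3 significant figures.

141 mg

sabutoolol: 610 × (1/2)^(595/268) = 610 × (1/2)^2.2201 ≈ 130.92 mg.
sazanib: 613 × (1/2)^(595/101) = 613 × (1/2)^5.8911 ≈ 10.329 mg.
Total = 130.92 + 10.329 ≈ 141.25 mg.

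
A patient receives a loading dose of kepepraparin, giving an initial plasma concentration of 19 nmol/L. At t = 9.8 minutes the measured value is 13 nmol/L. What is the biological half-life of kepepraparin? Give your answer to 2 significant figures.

A/A₀ = 13/19 ≈ 0.68421.
n = log₂(1.4615) ≈ 0.54749 half-lives elapsed in 9.8 minutes.
t½ = 9.8/0.54749 ≈ 17.9 minutes.

18 minutes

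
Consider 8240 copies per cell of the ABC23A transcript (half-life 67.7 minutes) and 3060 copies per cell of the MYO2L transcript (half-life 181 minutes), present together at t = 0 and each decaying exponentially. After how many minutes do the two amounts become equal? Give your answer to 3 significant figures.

Set 8240·(1/2)^(t/67.7) = 3060·(1/2)^(t/181).
Taking log₂: log₂(8240/3060) = t·(1/67.7 − 1/181).
log₂(2.6928) = 1.4291; 1/67.7 − 1/181 = 0.0092462.
t = 1.4291 / 0.0092462 ≈ 154.56 minutes.

155 minutes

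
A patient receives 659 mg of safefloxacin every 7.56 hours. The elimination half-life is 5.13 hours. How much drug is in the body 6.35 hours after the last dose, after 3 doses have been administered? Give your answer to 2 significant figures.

The 3 doses were given 21.47, 13.91, 6.35 hours ago.
Total = 659·(1/2)^(21.47/5.13) + 659·(1/2)^(13.91/5.13) + 659·(1/2)^(6.35/5.13)
      = 36.226 + 100.61 + 279.43 ≈ 416.26 mg.

420 mg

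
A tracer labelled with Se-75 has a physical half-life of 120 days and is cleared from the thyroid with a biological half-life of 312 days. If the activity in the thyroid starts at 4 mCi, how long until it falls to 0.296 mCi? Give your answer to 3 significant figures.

326 days

1/t_eff = 1/t_phys + 1/t_biol = 1/120 + 1/312 = 0.011538 per day.
t_eff = 120 × 312 / (120 + 312) ≈ 86.667 days.
n = log₂(4/0.296) ≈ 3.7563; t = 3.7563 × 86.667 ≈ 325.55 days.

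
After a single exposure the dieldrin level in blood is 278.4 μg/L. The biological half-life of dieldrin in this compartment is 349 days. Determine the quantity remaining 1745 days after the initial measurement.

8.7 μg/L

Elapsed time is 5 half-lives (1745/349).
Each half-life halves the amount: 278.4 × (1/2)^5 = 278.4/32 = 8.7 μg/L.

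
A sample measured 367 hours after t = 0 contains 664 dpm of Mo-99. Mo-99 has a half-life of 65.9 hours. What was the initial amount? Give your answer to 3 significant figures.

31500 dpm

Number of half-lives elapsed: n = 367/65.9 ≈ 5.569.
A₀ = A × 2^n = 664 × 2^5.569 = 664 × 47.473 ≈ 31522 dpm.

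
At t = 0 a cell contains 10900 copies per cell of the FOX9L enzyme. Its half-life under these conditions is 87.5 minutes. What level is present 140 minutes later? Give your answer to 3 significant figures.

3600 copies per cell

Number of half-lives: n = 140/87.5 ≈ 1.6.
Remaining = 10900 × (1/2)^1.6 = 10900 × 0.32988 ≈ 3595.7 copies per cell.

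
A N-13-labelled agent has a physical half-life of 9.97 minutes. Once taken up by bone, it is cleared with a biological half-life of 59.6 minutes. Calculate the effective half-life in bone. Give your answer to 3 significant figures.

8.54 minutes

1/t_eff = 1/t_phys + 1/t_biol = 1/9.97 + 1/59.6 = 0.11708 per minute.
t_eff = 9.97 × 59.6 / (9.97 + 59.6) ≈ 8.5412 minutes.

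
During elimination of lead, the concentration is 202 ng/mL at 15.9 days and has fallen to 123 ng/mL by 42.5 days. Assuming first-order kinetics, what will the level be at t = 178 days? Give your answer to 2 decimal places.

9.83 ng/mL

Over Δt = 42.5 − 15.9 = 26.6 days, the level fell by a factor of 202/123 ≈ 1.6423.
n = log₂(1.6423) ≈ 0.7157 half-lives, so t½ = 26.6/0.7157 ≈ 37.167 days.
From t = 42.5 to t = 178: 123 × (1/2)^((178−42.5)/37.167) ≈ 9.8271 ng/mL.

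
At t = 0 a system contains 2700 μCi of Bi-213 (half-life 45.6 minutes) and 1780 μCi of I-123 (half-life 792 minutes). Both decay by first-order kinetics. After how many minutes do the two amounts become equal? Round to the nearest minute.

29 minutes

Set 2700·(1/2)^(t/45.6) = 1780·(1/2)^(t/792).
Taking log₂: log₂(2700/1780) = t·(1/45.6 − 1/792).
log₂(1.5169) = 0.60108; 1/45.6 − 1/792 = 0.020667.
t = 0.60108 / 0.020667 ≈ 29.084 minutes.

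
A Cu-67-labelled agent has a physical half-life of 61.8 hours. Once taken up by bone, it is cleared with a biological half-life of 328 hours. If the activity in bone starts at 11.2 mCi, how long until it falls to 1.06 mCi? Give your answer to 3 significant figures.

177 hours

1/t_eff = 1/t_phys + 1/t_biol = 1/61.8 + 1/328 = 0.01923 per hour.
t_eff = 61.8 × 328 / (61.8 + 328) ≈ 52.002 hours.
n = log₂(11.2/1.06) ≈ 3.4014; t = 3.4014 × 52.002 ≈ 176.88 hours.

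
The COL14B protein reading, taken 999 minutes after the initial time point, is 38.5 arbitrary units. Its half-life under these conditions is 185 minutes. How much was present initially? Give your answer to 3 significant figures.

Number of half-lives elapsed: n = 999/185 ≈ 5.4.
A₀ = A × 2^n = 38.5 × 2^5.4 = 38.5 × 42.224 ≈ 1625.6 arbitrary units.

1630 arbitrary units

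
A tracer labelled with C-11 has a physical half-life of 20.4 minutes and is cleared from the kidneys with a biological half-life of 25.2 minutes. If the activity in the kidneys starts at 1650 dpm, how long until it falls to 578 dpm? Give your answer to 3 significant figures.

1/t_eff = 1/t_phys + 1/t_biol = 1/20.4 + 1/25.2 = 0.088702 per minute.
t_eff = 20.4 × 25.2 / (20.4 + 25.2) ≈ 11.274 minutes.
n = log₂(1650/578) ≈ 1.5133; t = 1.5133 × 11.274 ≈ 17.061 minutes.

17.1 minutes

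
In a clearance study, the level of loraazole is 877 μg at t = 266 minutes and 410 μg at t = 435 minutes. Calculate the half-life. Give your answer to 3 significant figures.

154 minutes

Over Δt = 435 − 266 = 169 minutes, the level fell by a factor of 877/410 ≈ 2.139.
n = log₂(2.139) ≈ 1.097 half-lives, so t½ = 169/1.097 ≈ 154.06 minutes.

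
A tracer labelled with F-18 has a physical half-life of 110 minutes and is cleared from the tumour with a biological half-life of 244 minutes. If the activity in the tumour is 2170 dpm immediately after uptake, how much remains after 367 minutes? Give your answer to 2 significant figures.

76 dpm

1/t_eff = 1/t_phys + 1/t_biol = 1/110 + 1/244 = 0.013189 per minute.
t_eff = 110 × 244 / (110 + 244) ≈ 75.819 minutes.
Remaining = 2170 × (1/2)^(367/75.819) = 2170 × (1/2)^4.8405 ≈ 75.742 dpm.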